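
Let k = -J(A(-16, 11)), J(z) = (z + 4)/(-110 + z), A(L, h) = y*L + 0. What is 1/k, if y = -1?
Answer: 47/10 ≈ 4.7000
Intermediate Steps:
A(L, h) = -L (A(L, h) = -L + 0 = -L)
J(z) = (4 + z)/(-110 + z)
k = 10/47 (k = -(4 - 1*(-16))/(-110 - 1*(-16)) = -(4 + 16)/(-110 + 16) = -20/(-94) = -(-1)*20/94 = -1*(-10/47) = 10/47 ≈ 0.21277)
1/k = 1/(10/47) = 47/10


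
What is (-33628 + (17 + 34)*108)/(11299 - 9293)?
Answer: -14060/1003 ≈ -14.018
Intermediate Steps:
(-33628 + (17 + 34)*108)/(11299 - 9293) = (-33628 + 51*108)/2006 = (-33628 + 5508)*(1/2006) = -28120*1/2006 = -14060/1003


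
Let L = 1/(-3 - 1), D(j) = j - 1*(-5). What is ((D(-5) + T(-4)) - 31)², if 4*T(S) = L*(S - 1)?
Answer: 241081/256 ≈ 941.72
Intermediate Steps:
D(j) = 5 + j (D(j) = j + 5 = 5 + j)
L = -¼ (L = 1/(-4) = -¼ ≈ -0.25000)
T(S) = 1/16 - S/16 (T(S) = (-(S - 1)/4)/4 = (-(-1 + S)/4)/4 = (¼ - S/4)/4 = 1/16 - S/16)
((D(-5) + T(-4)) - 31)² = (((5 - 5) + (1/16 - 1/16*(-4))) - 31)² = ((0 + (1/16 + ¼)) - 31)² = ((0 + 5/16) - 31)² = (5/16 - 31)² = (-491/16)² = 241081/256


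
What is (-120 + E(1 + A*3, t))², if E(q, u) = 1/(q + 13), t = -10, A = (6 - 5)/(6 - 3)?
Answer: 3236401/225 ≈ 14384.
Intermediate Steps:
A = ⅓ (A = 1/3 = 1*(⅓) = ⅓ ≈ 0.33333)
E(q, u) = 1/(13 + q)
(-120 + E(1 + A*3, t))² = (-120 + 1/(13 + (1 + (⅓)*3)))² = (-120 + 1/(13 + (1 + 1)))² = (-120 + 1/(13 + 2))² = (-120 + 1/15)² = (-1799/15)² = 3236401/225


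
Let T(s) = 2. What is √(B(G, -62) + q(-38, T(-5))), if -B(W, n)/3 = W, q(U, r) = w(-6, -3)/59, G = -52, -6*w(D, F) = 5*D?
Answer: √543331/59 ≈ 12.493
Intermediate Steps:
w(D, F) = -5*D/6
q(U, r) = 5/59 (q(U, r) = -⅚*(-6)/59 = 5*(1/59) = 5/59)
B(W, n) = -3*W
√(B(G, -62) + q(-38, T(-5))) = √(-3*(-52) + 5/59) = √(156 + 5/59) = √(9209/59) = √543331/59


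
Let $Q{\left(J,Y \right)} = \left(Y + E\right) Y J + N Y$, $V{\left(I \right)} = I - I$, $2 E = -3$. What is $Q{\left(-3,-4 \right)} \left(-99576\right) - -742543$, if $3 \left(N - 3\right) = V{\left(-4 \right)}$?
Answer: $8509471$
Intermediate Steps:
$E = - \frac{3}{2}$ ($E = \frac{1}{2} \left(-3\right) = - \frac{3}{2} \approx -1.5$)
$V{\left(I \right)} = 0$
$N = 3$ ($N = 3 + \frac{1}{3} \cdot 0 = 3 + 0 = 3$)
$Q{\left(J,Y \right)} = 3 Y + J Y \left(- \frac{3}{2} + Y\right)$ ($Q{\left(J,Y \right)} = \left(Y - \frac{3}{2}\right) Y J + 3 Y = \left(- \frac{3}{2} + Y\right) Y J + 3 Y = Y \left(- \frac{3}{2} + Y\right) J + 3 Y = J Y \left(- \frac{3}{2} + Y\right) + 3 Y = 3 Y + J Y \left(- \frac{3}{2} + Y\right)$)
$Q{\left(-3,-4 \right)} \left(-99576\right) - -742543 = \frac{1}{2} \left(-4\right) \left(6 - -9 + 2 \left(-3\right) \left(-4\right)\right) \left(-99576\right) - -742543 = \frac{1}{2} \left(-4\right) \left(6 + 9 + 24\right) \left(-99576\right) + 742543 = \frac{1}{2} \left(-4\right) 39 \left(-99576\right) + 742543 = \left(-78\right) \left(-99576\right) + 742543 = 7766928 + 742543 = 8509471$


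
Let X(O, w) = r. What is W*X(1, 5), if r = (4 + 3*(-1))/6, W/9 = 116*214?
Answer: 37236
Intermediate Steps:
W = 223416 (W = 9*(116*214) = 9*24824 = 223416)
r = 1/6 (r = (4 - 3)*(1/6) = 1*(1/6) = 1/6 ≈ 0.16667)
X(O, w) = 1/6
W*X(1, 5) = 223416*(1/6) = 37236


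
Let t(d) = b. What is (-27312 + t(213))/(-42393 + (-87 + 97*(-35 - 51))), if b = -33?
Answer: 27345/50822 ≈ 0.53805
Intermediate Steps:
t(d) = -33
(-27312 + t(213))/(-42393 + (-87 + 97*(-35 - 51))) = (-27312 - 33)/(-42393 + (-87 + 97*(-35 - 51))) = -27345/(-42393 + (-87 + 97*(-86))) = -27345/(-42393 + (-87 - 8342)) = -27345/(-42393 - 8429) = -27345/(-50822) = -27345*(-1/50822) = 27345/50822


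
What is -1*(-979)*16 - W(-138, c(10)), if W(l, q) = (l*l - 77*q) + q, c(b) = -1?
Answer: -3456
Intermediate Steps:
W(l, q) = l² - 76*q (W(l, q) = (l² - 77*q) + q = l² - 76*q)
-1*(-979)*16 - W(-138, c(10)) = -1*(-979)*16 - ((-138)² - 76*(-1)) = 979*16 - (19044 + 76) = 15664 - 1*19120 = 15664 - 19120 = -3456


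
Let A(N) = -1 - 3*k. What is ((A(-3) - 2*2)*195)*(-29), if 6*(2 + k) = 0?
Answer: -5655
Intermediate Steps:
k = -2 (k = -2 + (1/6)*0 = -2 + 0 = -2)
A(N) = 5 (A(N) = -1 - 3*(-2) = -1 + 6 = 5)
((A(-3) - 2*2)*195)*(-29) = ((5 - 2*2)*195)*(-29) = ((5 - 4)*195)*(-29) = (1*195)*(-29) = 195*(-29) = -5655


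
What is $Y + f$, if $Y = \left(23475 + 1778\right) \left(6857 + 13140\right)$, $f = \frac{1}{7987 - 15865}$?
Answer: $\frac{3978265850597}{7878} \approx 5.0498 \cdot 10^{8}$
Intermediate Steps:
$f = - \frac{1}{7878}$ ($f = \frac{1}{-7878} = - \frac{1}{7878} \approx -0.00012694$)
$Y = 504984241$ ($Y = 25253 \cdot 19997 = 504984241$)
$Y + f = 504984241 - \frac{1}{7878} = \frac{3978265850597}{7878}$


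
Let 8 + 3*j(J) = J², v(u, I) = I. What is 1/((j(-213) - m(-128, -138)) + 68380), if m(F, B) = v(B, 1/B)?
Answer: 138/11523047 ≈ 1.1976e-5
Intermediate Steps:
m(F, B) = 1/B
j(J) = -8/3 + J²/3
1/((j(-213) - m(-128, -138)) + 68380) = 1/(((-8/3 + (⅓)*(-213)²) - 1/(-138)) + 68380) = 1/(((-8/3 + (⅓)*45369) - 1*(-1/138)) + 68380) = 1/(((-8/3 + 15123) + 1/138) + 68380) = 1/((45361/3 + 1/138) + 68380) = 1/(2086607/138 + 68380) = 1/(11523047/138) = 138/11523047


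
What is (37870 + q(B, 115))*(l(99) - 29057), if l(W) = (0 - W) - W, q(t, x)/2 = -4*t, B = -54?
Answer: -1120525010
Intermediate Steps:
q(t, x) = -8*t (q(t, x) = 2*(-4*t) = -8*t)
l(W) = -2*W (l(W) = -W - W = -2*W)
(37870 + q(B, 115))*(l(99) - 29057) = (37870 - 8*(-54))*(-2*99 - 29057) = (37870 + 432)*(-198 - 29057) = 38302*(-29255) = -1120525010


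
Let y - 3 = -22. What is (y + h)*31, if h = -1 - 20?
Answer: -1240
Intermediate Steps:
y = -19 (y = 3 - 22 = -19)
h = -21
(y + h)*31 = (-19 - 21)*31 = -40*31 = -1240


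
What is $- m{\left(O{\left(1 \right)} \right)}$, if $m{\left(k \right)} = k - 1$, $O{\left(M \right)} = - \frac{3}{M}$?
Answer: $4$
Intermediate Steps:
$m{\left(k \right)} = -1 + k$ ($m{\left(k \right)} = k - 1 = -1 + k$)
$- m{\left(O{\left(1 \right)} \right)} = - (-1 - \frac{3}{1}) = - (-1 - 3) = \left(-1\right) \left(-4\right) = 4$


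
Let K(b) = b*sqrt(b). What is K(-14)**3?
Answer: 38416*I*sqrt(14) ≈ 1.4374e+5*I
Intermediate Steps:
K(b) = b**(3/2)
K(-14)**3 = ((-14)**(3/2))**3 = (-14*I*sqrt(14))**3 = 38416*I*sqrt(14)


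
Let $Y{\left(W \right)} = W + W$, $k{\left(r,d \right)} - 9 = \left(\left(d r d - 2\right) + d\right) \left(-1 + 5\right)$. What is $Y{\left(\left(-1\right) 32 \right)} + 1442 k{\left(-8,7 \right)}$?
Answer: $-2219302$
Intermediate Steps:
$k{\left(r,d \right)} = 1 + 4 d + 4 r d^{2}$ ($k{\left(r,d \right)} = 9 + \left(\left(d r d - 2\right) + d\right) \left(-1 + 5\right) = 9 + \left(\left(r d^{2} - 2\right) + d\right) 4 = 9 + \left(\left(-2 + r d^{2}\right) + d\right) 4 = 9 + \left(-2 + d + r d^{2}\right) 4 = 9 + \left(-8 + 4 d + 4 r d^{2}\right) = 1 + 4 d + 4 r d^{2}$)
$Y{\left(W \right)} = 2 W$
$Y{\left(\left(-1\right) 32 \right)} + 1442 k{\left(-8,7 \right)} = 2 \left(\left(-1\right) 32\right) + 1442 \left(1 + 4 \cdot 7 + 4 \left(-8\right) 7^{2}\right) = 2 \left(-32\right) + 1442 \left(1 + 28 + 4 \left(-8\right) 49\right) = -64 + 1442 \left(1 + 28 - 1568\right) = -64 + 1442 \left(-1539\right) = -64 - 2219238 = -2219302$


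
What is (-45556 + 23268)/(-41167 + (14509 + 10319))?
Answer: 22288/16339 ≈ 1.3641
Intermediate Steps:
(-45556 + 23268)/(-41167 + (14509 + 10319)) = -22288/(-41167 + 24828) = -22288/(-16339) = -22288*(-1/16339) = 22288/16339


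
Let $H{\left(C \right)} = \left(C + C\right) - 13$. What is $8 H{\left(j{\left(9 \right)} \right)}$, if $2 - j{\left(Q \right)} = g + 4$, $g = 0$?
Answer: $-136$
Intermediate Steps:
$j{\left(Q \right)} = -2$ ($j{\left(Q \right)} = 2 - \left(0 + 4\right) = 2 - 4 = -2$)
$H{\left(C \right)} = -13 + 2 C$ ($H{\left(C \right)} = 2 C - 13 = -13 + 2 C$)
$8 H{\left(j{\left(9 \right)} \right)} = 8 \left(-13 + 2 \left(-2\right)\right) = 8 \left(-13 - 4\right) = 8 \left(-17\right) = -136$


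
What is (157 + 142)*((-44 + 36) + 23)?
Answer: 4485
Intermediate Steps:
(157 + 142)*((-44 + 36) + 23) = 299*(-8 + 23) = 299*15 = 4485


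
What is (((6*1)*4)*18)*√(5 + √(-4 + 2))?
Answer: 432*√(5 + I*√2) ≈ 975.41 + 135.29*I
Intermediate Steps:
(((6*1)*4)*18)*√(5 + √(-4 + 2)) = ((6*4)*18)*√(5 + √(-2)) = (24*18)*√(5 + I*√2) = 432*√(5 + I*√2)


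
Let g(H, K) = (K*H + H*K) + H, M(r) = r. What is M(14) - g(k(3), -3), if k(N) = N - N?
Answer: 14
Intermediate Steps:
k(N) = 0
g(H, K) = H + 2*H*K (g(H, K) = (H*K + H*K) + H = 2*H*K + H = H + 2*H*K)
M(14) - g(k(3), -3) = 14 - 0*(1 + 2*(-3)) = 14 - 0*(1 - 6) = 14 - 0*(-5) = 14 - 1*0 = 14 + 0 = 14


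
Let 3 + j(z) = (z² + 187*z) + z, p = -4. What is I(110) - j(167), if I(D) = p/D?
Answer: -3260512/55 ≈ -59282.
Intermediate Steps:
I(D) = -4/D
j(z) = -3 + z² + 188*z (j(z) = -3 + ((z² + 187*z) + z) = -3 + (z² + 188*z) = -3 + z² + 188*z)
I(110) - j(167) = -4/110 - (-3 + 167² + 188*167) = -4*1/110 - (-3 + 27889 + 31396) = -2/55 - 1*59282 = -2/55 - 59282 = -3260512/55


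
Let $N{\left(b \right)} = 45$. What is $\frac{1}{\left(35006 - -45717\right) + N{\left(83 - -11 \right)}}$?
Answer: $\frac{1}{80768} \approx 1.2381 \cdot 10^{-5}$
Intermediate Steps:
$\frac{1}{\left(35006 - -45717\right) + N{\left(83 - -11 \right)}} = \frac{1}{\left(35006 - -45717\right) + 45} = \frac{1}{\left(35006 + 45717\right) + 45} = \frac{1}{80723 + 45} = \frac{1}{80768}$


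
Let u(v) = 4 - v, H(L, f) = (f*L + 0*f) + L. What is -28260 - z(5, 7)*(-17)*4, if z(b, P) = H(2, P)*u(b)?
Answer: -29348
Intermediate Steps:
H(L, f) = L + L*f (H(L, f) = (L*f + 0) + L = L*f + L = L + L*f)
z(b, P) = (2 + 2*P)*(4 - b) (z(b, P) = (2*(1 + P))*(4 - b) = (2 + 2*P)*(4 - b))
-28260 - z(5, 7)*(-17)*4 = -28260 - -2*(1 + 7)*(-4 + 5)*(-17)*4 = -28260 - -2*8*1*(-17)*4 = -28260 - (-16*(-17))*4 = -28260 - 272*4 = -28260 - 1*1088 = -28260 - 1088 = -29348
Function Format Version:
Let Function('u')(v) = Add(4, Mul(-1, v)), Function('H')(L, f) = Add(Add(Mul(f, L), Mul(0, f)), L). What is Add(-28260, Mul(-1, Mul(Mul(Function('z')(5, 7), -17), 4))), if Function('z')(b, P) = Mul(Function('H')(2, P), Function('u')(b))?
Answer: -29348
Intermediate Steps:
Function('H')(L, f) = Add(L, Mul(L, f)) (Function('H')(L, f) = Add(Add(Mul(L, f), 0), L) = Add(Mul(L, f), L) = Add(L, Mul(L, f)))
Function('z')(b, P) = Mul(Add(2, Mul(2, P)), Add(4, Mul(-1, b))) (Function('z')(b, P) = Mul(Mul(2, Add(1, P)), Add(4, Mul(-1, b))) = Mul(Add(2, Mul(2, P)), Add(4, Mul(-1, b))))
Add(-28260, Mul(-1, Mul(Mul(Function('z')(5, 7), -17), 4))) = Add(-28260, Mul(-1, Mul(Mul(Mul(-2, Add(1, 7), Add(-4, 5)), -17), 4))) = Add(-28260, Mul(-1, Mul(Mul(Mul(-2, 8, 1), -17), 4))) = Add(-28260, Mul(-1, Mul(Mul(-16, -17), 4))) = Add(-28260, Mul(-1, Mul(272, 4))) = Add(-28260, Mul(-1, 1088)) = Add(-28260, -1088) = -29348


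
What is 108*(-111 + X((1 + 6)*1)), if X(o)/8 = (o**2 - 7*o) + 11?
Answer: -2484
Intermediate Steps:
X(o) = 88 - 56*o + 8*o**2 (X(o) = 8*((o**2 - 7*o) + 11) = 8*(11 + o**2 - 7*o) = 88 - 56*o + 8*o**2)
108*(-111 + X((1 + 6)*1)) = 108*(-111 + (88 - 56*(1 + 6) + 8*((1 + 6)*1)**2)) = 108*(-111 + (88 - 392 + 8*(7*1)**2)) = 108*(-111 + (88 - 56*7 + 8*7**2)) = 108*(-111 + (88 - 392 + 8*49)) = 108*(-111 + (88 - 392 + 392)) = 108*(-111 + 88) = 108*(-23) = -2484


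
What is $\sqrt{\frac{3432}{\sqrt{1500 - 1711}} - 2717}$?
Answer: $\frac{\sqrt{-120963557 - 724152 i \sqrt{211}}}{211} \approx 2.2642 - 52.174 i$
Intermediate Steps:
$\sqrt{\frac{3432}{\sqrt{1500 - 1711}} - 2717} = \sqrt{\frac{3432}{\sqrt{-211}} - 2717} = \sqrt{\frac{3432}{i \sqrt{211}} - 2717} = \sqrt{3432 \left(- \frac{i \sqrt{211}}{211}\right) - 2717} = \sqrt{- \frac{3432 i \sqrt{211}}{211} - 2717} = \sqrt{-2717 - \frac{3432 i \sqrt{211}}{211}}$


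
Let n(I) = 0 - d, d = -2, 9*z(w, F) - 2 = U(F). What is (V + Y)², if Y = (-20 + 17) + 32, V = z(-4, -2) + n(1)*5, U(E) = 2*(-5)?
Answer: 117649/81 ≈ 1452.5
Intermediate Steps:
U(E) = -10
z(w, F) = -8/9 (z(w, F) = 2/9 + (⅑)*(-10) = 2/9 - 10/9 = -8/9)
n(I) = 2 (n(I) = 0 - 1*(-2) = 0 + 2 = 2)
V = 82/9 (V = -8/9 + 2*5 = -8/9 + 10 = 82/9 ≈ 9.1111)
Y = 29 (Y = -3 + 32 = 29)
(V + Y)² = (82/9 + 29)² = (343/9)² = 117649/81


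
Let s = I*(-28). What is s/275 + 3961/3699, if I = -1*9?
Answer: 2021423/1017225 ≈ 1.9872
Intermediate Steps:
I = -9
s = 252 (s = -9*(-28) = 252)
s/275 + 3961/3699 = 252/275 + 3961/3699 = 2021423/1017225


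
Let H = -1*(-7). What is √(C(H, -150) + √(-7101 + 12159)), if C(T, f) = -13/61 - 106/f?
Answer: √(413214 + 2511675*√562)/915 ≈ 8.4625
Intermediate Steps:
H = 7
C(T, f) = -13/61 - 106/f (C(T, f) = -13*1/61 - 106/f = -13/61 - 106/f)
√(C(H, -150) + √(-7101 + 12159)) = √((-13/61 - 106/(-150)) + √(-7101 + 12159)) = √((-13/61 - 106*(-1/150)) + √5058) = √((-13/61 + 53/75) + 3*√562) = √(2258/4575 + 3*√562)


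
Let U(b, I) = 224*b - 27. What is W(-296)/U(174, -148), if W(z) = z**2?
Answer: 87616/38949 ≈ 2.2495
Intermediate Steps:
U(b, I) = -27 + 224*b
W(-296)/U(174, -148) = (-296)**2/(-27 + 224*174) = 87616/(-27 + 38976) = 87616/38949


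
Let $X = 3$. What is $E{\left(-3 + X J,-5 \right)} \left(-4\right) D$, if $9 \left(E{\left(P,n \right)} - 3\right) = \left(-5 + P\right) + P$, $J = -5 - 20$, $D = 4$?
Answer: $\frac{2144}{9} \approx 238.22$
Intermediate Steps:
$J = -25$ ($J = -5 - 20 = -25$)
$E{\left(P,n \right)} = \frac{22}{9} + \frac{2 P}{9}$ ($E{\left(P,n \right)} = 3 + \frac{\left(-5 + P\right) + P}{9} = 3 + \frac{-5 + 2 P}{9} = 3 + \left(- \frac{5}{9} + \frac{2 P}{9}\right) = \frac{22}{9} + \frac{2 P}{9}$)
$E{\left(-3 + X J,-5 \right)} \left(-4\right) D = \left(\frac{22}{9} + \frac{2 \left(-3 + 3 \left(-25\right)\right)}{9}\right) \left(-4\right) 4 = \left(\frac{22}{9} + \frac{2 \left(-3 - 75\right)}{9}\right) \left(-4\right) 4 = \left(\frac{22}{9} + \frac{2}{9} \left(-78\right)\right) \left(-4\right) 4 = \left(\frac{22}{9} - \frac{52}{3}\right) \left(-4\right) 4 = \left(- \frac{134}{9}\right) \left(-4\right) 4 = \frac{536}{9} \cdot 4 = \frac{2144}{9}$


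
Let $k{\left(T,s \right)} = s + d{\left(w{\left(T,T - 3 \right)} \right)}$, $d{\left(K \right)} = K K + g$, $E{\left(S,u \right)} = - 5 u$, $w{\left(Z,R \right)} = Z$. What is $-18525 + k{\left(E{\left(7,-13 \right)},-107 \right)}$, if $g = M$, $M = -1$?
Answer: $-14408$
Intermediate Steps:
$g = -1$
$d{\left(K \right)} = -1 + K^{2}$ ($d{\left(K \right)} = K K - 1 = K^{2} - 1 = -1 + K^{2}$)
$k{\left(T,s \right)} = -1 + s + T^{2}$ ($k{\left(T,s \right)} = s + \left(-1 + T^{2}\right) = -1 + s + T^{2}$)
$-18525 + k{\left(E{\left(7,-13 \right)},-107 \right)} = -18525 - \left(108 - 4225\right) = -18525 - -4117 = -18525 + 4117 = -14408$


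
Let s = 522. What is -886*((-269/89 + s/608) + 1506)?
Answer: -18024690527/13528 ≈ -1.3324e+6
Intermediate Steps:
-886*((-269/89 + s/608) + 1506) = -886*((-269/89 + 522/608) + 1506) = -886*((-269*1/89 + 522*(1/608)) + 1506) = -886*((-269/89 + 261/304) + 1506) = -886*(-58547/27056 + 1506) = -886*40687789/27056 = -18024690527/13528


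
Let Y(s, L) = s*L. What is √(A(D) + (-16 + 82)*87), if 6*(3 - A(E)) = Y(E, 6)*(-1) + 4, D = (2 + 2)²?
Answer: √51843/3 ≈ 75.897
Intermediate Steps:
Y(s, L) = L*s
D = 16 (D = 4² = 16)
A(E) = 7/3 + E (A(E) = 3 - ((6*E)*(-1) + 4)/6 = 3 - (-6*E + 4)/6 = 3 - (4 - 6*E)/6 = 3 + (-⅔ + E) = 7/3 + E)
√(A(D) + (-16 + 82)*87) = √((7/3 + 16) + (-16 + 82)*87) = √(55/3 + 66*87) = √(55/3 + 5742) = √(17281/3) = √51843/3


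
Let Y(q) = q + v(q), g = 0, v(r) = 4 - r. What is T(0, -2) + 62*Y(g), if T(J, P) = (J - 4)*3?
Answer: 236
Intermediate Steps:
Y(q) = 4 (Y(q) = q + (4 - q) = 4)
T(J, P) = -12 + 3*J (T(J, P) = (-4 + J)*3 = -12 + 3*J)
T(0, -2) + 62*Y(g) = (-12 + 3*0) + 62*4 = (-12 + 0) + 248 = -12 + 248 = 236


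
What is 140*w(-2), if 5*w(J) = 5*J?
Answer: -280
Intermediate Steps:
w(J) = J (w(J) = (5*J)/5 = J)
140*w(-2) = 140*(-2) = -280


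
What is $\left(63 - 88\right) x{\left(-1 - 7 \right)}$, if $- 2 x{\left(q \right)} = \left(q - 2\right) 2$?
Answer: $-250$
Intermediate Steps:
$x{\left(q \right)} = 2 - q$ ($x{\left(q \right)} = - \frac{\left(q - 2\right) 2}{2} = - \frac{\left(-2 + q\right) 2}{2} = - \frac{-4 + 2 q}{2} = 2 - q$)
$\left(63 - 88\right) x{\left(-1 - 7 \right)} = \left(63 - 88\right) \left(2 - \left(-1 - 7\right)\right) = - 25 \left(2 - \left(-1 - 7\right)\right) = - 25 \left(2 - -8\right) = - 25 \left(2 + 8\right) = \left(-25\right) 10 = -250$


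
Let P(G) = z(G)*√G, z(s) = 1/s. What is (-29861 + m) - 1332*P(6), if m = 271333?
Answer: 241472 - 222*√6 ≈ 2.4093e+5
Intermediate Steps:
z(s) = 1/s
P(G) = G^(-½) (P(G) = √G/G = G^(-½))
(-29861 + m) - 1332*P(6) = (-29861 + 271333) - 222*√6 = 241472 - 222*√6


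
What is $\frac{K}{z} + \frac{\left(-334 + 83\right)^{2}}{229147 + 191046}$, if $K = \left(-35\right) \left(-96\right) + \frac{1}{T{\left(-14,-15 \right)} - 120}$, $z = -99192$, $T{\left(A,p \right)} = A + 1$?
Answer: $\frac{643367532889}{5543411279448} \approx 0.11606$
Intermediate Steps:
$T{\left(A,p \right)} = 1 + A$
$K = \frac{446879}{133}$ ($K = \left(-35\right) \left(-96\right) + \frac{1}{\left(1 - 14\right) - 120} = 3360 + \frac{1}{-13 - 120} = 3360 + \frac{1}{-133} = 3360 - \frac{1}{133} = \frac{446879}{133} \approx 3360.0$)
$\frac{K}{z} + \frac{\left(-334 + 83\right)^{2}}{229147 + 191046} = \frac{446879}{133 \left(-99192\right)} + \frac{\left(-334 + 83\right)^{2}}{229147 + 191046} = \frac{446879}{133} \left(- \frac{1}{99192}\right) + \frac{\left(-251\right)^{2}}{420193} = - \frac{446879}{13192536} + 63001 \cdot \frac{1}{420193} = - \frac{446879}{13192536} + \frac{63001}{420193} = \frac{643367532889}{5543411279448}$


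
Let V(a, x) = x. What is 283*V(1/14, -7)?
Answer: -1981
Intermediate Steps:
283*V(1/14, -7) = 283*(-7) = -1981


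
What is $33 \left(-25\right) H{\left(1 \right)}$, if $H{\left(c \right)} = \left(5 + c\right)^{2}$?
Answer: $-29700$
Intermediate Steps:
$33 \left(-25\right) H{\left(1 \right)} = 33 \left(-25\right) \left(5 + 1\right)^{2} = - 825 \cdot 6^{2} = \left(-825\right) 36 = -29700$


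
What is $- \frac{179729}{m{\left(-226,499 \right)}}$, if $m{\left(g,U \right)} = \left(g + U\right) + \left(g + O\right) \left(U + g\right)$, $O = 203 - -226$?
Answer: $- \frac{179729}{55692} \approx -3.2272$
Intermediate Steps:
$O = 429$ ($O = 203 + 226 = 429$)
$m{\left(g,U \right)} = U + g + \left(429 + g\right) \left(U + g\right)$ ($m{\left(g,U \right)} = \left(g + U\right) + \left(g + 429\right) \left(U + g\right) = \left(U + g\right) + \left(429 + g\right) \left(U + g\right) = U + g + \left(429 + g\right) \left(U + g\right)$)
$- \frac{179729}{m{\left(-226,499 \right)}} = - \frac{179729}{\left(-226\right)^{2} + 430 \cdot 499 + 430 \left(-226\right) + 499 \left(-226\right)} = - \frac{179729}{51076 + 214570 - 97180 - 112774} = - \frac{179729}{55692}$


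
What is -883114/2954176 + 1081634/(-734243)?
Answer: -1921878738143/1084541524384 ≈ -1.7721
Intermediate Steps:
-883114/2954176 + 1081634/(-734243) = -883114*1/2954176 + 1081634*(-1/734243) = -441557/1477088 - 1081634/734243 = -1921878738143/1084541524384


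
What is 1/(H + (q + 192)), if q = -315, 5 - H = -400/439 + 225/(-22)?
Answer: -9658/1032069 ≈ -0.0093579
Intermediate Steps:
H = 155865/9658 (H = 5 - (-400/439 + 225/(-22)) = 5 - (-400*1/439 + 225*(-1/22)) = 5 - (-400/439 - 225/22) = 5 - 1*(-107575/9658) = 5 + 107575/9658 = 155865/9658 ≈ 16.138)
1/(H + (q + 192)) = 1/(155865/9658 + (-315 + 192)) = 1/(155865/9658 - 123) = 1/(-1032069/9658) = -9658/1032069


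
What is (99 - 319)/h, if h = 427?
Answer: -220/427 ≈ -0.51522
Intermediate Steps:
(99 - 319)/h = (99 - 319)/427 = -220*1/427 = -220/427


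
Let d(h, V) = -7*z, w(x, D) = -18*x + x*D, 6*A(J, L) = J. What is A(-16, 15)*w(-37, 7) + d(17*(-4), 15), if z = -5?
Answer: -3151/3 ≈ -1050.3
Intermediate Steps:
A(J, L) = J/6
w(x, D) = -18*x + D*x
d(h, V) = 35 (d(h, V) = -7*(-5) = 35)
A(-16, 15)*w(-37, 7) + d(17*(-4), 15) = ((⅙)*(-16))*(-37*(-18 + 7)) + 35 = -(-296)*(-11)/3 + 35 = -8/3*407 + 35 = -3256/3 + 35 = -3151/3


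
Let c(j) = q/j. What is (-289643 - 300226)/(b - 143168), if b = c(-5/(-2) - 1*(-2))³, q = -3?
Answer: 15926463/3865544 ≈ 4.1201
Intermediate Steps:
c(j) = -3/j
b = -8/27 (b = (-3/(-5/(-2) - 1*(-2)))³ = (-3/(-5*(-½) + 2))³ = (-3/(5/2 + 2))³ = (-3/9/2)³ = (-3*2/9)³ = (-⅔)³ = -8/27 ≈ -0.29630)
(-289643 - 300226)/(b - 143168) = (-289643 - 300226)/(-8/27 - 143168) = -589869/(-3865544/27) = -589869*(-27/3865544) = 15926463/3865544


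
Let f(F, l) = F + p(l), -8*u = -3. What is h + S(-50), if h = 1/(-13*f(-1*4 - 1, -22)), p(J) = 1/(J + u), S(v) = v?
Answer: -567277/11349 ≈ -49.985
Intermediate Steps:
u = 3/8 (u = -⅛*(-3) = 3/8 ≈ 0.37500)
p(J) = 1/(3/8 + J) (p(J) = 1/(J + 3/8) = 1/(3/8 + J))
f(F, l) = F + 8/(3 + 8*l)
h = 173/11349 (h = 1/(-13*((-1*4 - 1) + 1/(3/8 - 22))) = 1/(-13*((-4 - 1) + 1/(-173/8))) = 1/(-13*(-5 - 8/173)) = 1/(-13*(-873/173)) = 1/(11349/173) = 173/11349 ≈ 0.015244)
h + S(-50) = 173/11349 - 50 = -567277/11349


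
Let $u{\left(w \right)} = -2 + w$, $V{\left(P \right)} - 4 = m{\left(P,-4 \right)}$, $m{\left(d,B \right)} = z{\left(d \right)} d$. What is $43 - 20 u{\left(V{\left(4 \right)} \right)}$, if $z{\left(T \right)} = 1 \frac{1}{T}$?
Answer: $-17$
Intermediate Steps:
$z{\left(T \right)} = \frac{1}{T}$
$m{\left(d,B \right)} = 1$ ($m{\left(d,B \right)} = \frac{d}{d} = 1$)
$V{\left(P \right)} = 5$ ($V{\left(P \right)} = 4 + 1 = 5$)
$43 - 20 u{\left(V{\left(4 \right)} \right)} = 43 - 20 \left(-2 + 5\right) = 43 - 60 = -17$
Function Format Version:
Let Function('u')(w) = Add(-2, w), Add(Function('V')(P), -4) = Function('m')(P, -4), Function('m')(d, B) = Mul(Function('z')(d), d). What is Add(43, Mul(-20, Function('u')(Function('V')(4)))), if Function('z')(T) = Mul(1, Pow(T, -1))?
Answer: -17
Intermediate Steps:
Function('z')(T) = Pow(T, -1)
Function('m')(d, B) = 1 (Function('m')(d, B) = Mul(Pow(d, -1), d) = 1)
Function('V')(P) = 5 (Function('V')(P) = Add(4, 1) = 5)
Add(43, Mul(-20, Function('u')(Function('V')(4)))) = Add(43, Mul(-20, Add(-2, 5))) = Add(43, Mul(-20, 3)) = Add(43, -60) = -17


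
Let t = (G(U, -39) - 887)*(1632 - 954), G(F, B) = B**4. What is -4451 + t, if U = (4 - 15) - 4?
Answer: 1567907161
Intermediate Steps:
U = -15 (U = -11 - 4 = -15)
t = 1567911612 (t = ((-39)**4 - 887)*(1632 - 954) = (2313441 - 887)*678 = 2312554*678 = 1567911612)
-4451 + t = -4451 + 1567911612 = 1567907161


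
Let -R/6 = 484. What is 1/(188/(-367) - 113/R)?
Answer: -1065768/504481 ≈ -2.1126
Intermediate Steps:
R = -2904 (R = -6*484 = -2904)
1/(188/(-367) - 113/R) = 1/(188/(-367) - 113/(-2904)) = 1/(188*(-1/367) - 113*(-1/2904)) = 1/(-188/367 + 113/2904) = 1/(-504481/1065768) = -1065768/504481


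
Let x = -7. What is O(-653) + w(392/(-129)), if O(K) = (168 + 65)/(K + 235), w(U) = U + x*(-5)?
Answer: 1693357/53922 ≈ 31.404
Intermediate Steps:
w(U) = 35 + U (w(U) = U - 7*(-5) = U + 35 = 35 + U)
O(K) = 233/(235 + K)
O(-653) + w(392/(-129)) = 233/(235 - 653) + (35 + 392/(-129)) = 233/(-418) + (35 + 392*(-1/129)) = 233*(-1/418) + (35 - 392/129) = -233/418 + 4123/129 = 1693357/53922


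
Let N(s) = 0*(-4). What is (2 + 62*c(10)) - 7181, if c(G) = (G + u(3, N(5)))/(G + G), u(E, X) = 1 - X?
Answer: -71449/10 ≈ -7144.9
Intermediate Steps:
N(s) = 0
c(G) = (1 + G)/(2*G) (c(G) = (G + (1 - 1*0))/(G + G) = (G + (1 + 0))/((2*G)) = (G + 1)*(1/(2*G)) = (1 + G)*(1/(2*G)) = (1 + G)/(2*G))
(2 + 62*c(10)) - 7181 = (2 + 62*((1/2)*(1 + 10)/10)) - 7181 = (2 + 62*((1/2)*(1/10)*11)) - 7181 = (2 + 62*(11/20)) - 7181 = (2 + 341/10) - 7181 = 361/10 - 7181 = -71449/10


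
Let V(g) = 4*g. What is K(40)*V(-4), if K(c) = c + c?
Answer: -1280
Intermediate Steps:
K(c) = 2*c
K(40)*V(-4) = (2*40)*(4*(-4)) = 80*(-16) = -1280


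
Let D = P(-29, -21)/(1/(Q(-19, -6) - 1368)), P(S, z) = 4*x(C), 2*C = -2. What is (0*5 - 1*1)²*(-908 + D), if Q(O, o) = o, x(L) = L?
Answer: 4588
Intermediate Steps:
C = -1 (C = (½)*(-2) = -1)
P(S, z) = -4 (P(S, z) = 4*(-1) = -4)
D = 5496 (D = -4/(1/(-6 - 1368)) = -4/(1/(-1374)) = -4/(-1/1374) = -4*(-1374) = 5496)
(0*5 - 1*1)²*(-908 + D) = (0*5 - 1*1)²*(-908 + 5496) = (0 - 1)²*4588 = (-1)²*4588 = 1*4588 = 4588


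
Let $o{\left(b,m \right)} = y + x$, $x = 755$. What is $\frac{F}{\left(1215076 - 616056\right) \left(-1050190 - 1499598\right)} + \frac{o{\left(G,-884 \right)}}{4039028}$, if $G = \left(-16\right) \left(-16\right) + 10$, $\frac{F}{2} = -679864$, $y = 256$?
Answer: $\frac{96854193831859}{385569148988428580} \approx 0.0002512$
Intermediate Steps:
$F = -1359728$ ($F = 2 \left(-679864\right) = -1359728$)
$G = 266$ ($G = 256 + 10 = 266$)
$o{\left(b,m \right)} = 1011$ ($o{\left(b,m \right)} = 256 + 755 = 1011$)
$\frac{F}{\left(1215076 - 616056\right) \left(-1050190 - 1499598\right)} + \frac{o{\left(G,-884 \right)}}{4039028} = - \frac{1359728}{\left(1215076 - 616056\right) \left(-1050190 - 1499598\right)} + \frac{1011}{4039028} = - \frac{1359728}{599020 \left(-2549788\right)} + 1011 \cdot \frac{1}{4039028} = - \frac{1359728}{-1527374007760} + \frac{1011}{4039028} = \left(-1359728\right) \left(- \frac{1}{1527374007760}\right) + \frac{1011}{4039028} = \frac{84983}{95460875485} + \frac{1011}{4039028} = \frac{96854193831859}{385569148988428580}$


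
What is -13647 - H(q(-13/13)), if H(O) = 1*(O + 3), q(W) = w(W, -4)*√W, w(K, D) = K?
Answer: -13650 + I ≈ -13650.0 + 1.0*I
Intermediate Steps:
q(W) = W^(3/2) (q(W) = W*√W = W^(3/2))
H(O) = 3 + O (H(O) = 1*(3 + O) = 3 + O)
-13647 - H(q(-13/13)) = -13647 - (3 + (-13/13)^(3/2)) = -13647 - (3 + (-13*1/13)^(3/2)) = -13647 - (3 + (-1)^(3/2)) = -13647 - (3 - I) = -13647 + (-3 + I) = -13650 + I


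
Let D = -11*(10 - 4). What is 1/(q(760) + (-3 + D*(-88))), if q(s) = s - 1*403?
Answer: 1/6162 ≈ 0.00016229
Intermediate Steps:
q(s) = -403 + s (q(s) = s - 403 = -403 + s)
D = -66 (D = -11*6 = -66)
1/(q(760) + (-3 + D*(-88))) = 1/((-403 + 760) + (-3 - 66*(-88))) = 1/(357 + (-3 + 5808)) = 1/(357 + 5805) = 1/6162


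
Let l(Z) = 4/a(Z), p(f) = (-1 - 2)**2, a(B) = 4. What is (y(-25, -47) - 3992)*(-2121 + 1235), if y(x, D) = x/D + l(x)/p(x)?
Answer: 1495872784/423 ≈ 3.5363e+6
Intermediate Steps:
p(f) = 9 (p(f) = (-3)**2 = 9)
l(Z) = 1 (l(Z) = 4/4 = 4*(1/4) = 1)
y(x, D) = 1/9 + x/D (y(x, D) = x/D + 1/9 = 1/9 + x/D)
(y(-25, -47) - 3992)*(-2121 + 1235) = ((-25 + (1/9)*(-47))/(-47) - 3992)*(-2121 + 1235) = (-(-25 - 47/9)/47 - 3992)*(-886) = (-1/47*(-272/9) - 3992)*(-886) = (272/423 - 3992)*(-886) = -1688344/423*(-886) = 1495872784/423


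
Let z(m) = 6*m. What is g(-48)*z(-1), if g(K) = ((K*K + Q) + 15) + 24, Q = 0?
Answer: -14058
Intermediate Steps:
g(K) = 39 + K² (g(K) = ((K*K + 0) + 15) + 24 = ((K² + 0) + 15) + 24 = (K² + 15) + 24 = (15 + K²) + 24 = 39 + K²)
g(-48)*z(-1) = (39 + (-48)²)*(6*(-1)) = (39 + 2304)*(-6) = 2343*(-6) = -14058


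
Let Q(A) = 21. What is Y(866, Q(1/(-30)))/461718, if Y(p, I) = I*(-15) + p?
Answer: 551/461718 ≈ 0.0011934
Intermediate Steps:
Y(p, I) = p - 15*I (Y(p, I) = -15*I + p = p - 15*I)
Y(866, Q(1/(-30)))/461718 = (866 - 15*21)/461718 = (866 - 315)*(1/461718) = 551*(1/461718) = 551/461718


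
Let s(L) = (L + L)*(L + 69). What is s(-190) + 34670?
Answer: 80650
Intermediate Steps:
s(L) = 2*L*(69 + L) (s(L) = (2*L)*(69 + L) = 2*L*(69 + L))
s(-190) + 34670 = 2*(-190)*(69 - 190) + 34670 = 2*(-190)*(-121) + 34670 = 45980 + 34670 = 80650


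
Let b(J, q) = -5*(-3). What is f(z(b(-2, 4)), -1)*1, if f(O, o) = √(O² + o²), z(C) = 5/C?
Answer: √10/3 ≈ 1.0541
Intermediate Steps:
b(J, q) = 15
f(z(b(-2, 4)), -1)*1 = √((5/15)² + (-1)²)*1 = √((5*(1/15))² + 1)*1 = √((⅓)² + 1)*1 = √(⅑ + 1)*1 = √(10/9)*1 = (√10/3)*1 = √10/3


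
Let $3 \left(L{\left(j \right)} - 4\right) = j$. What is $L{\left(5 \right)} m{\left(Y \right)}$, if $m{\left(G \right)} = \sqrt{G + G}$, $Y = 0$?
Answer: $0$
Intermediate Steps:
$L{\left(j \right)} = 4 + \frac{j}{3}$
$m{\left(G \right)} = \sqrt{2} \sqrt{G}$ ($m{\left(G \right)} = \sqrt{2 G} = \sqrt{2} \sqrt{G}$)
$L{\left(5 \right)} m{\left(Y \right)} = \left(4 + \frac{1}{3} \cdot 5\right) \sqrt{2} \sqrt{0} = \left(4 + \frac{5}{3}\right) \sqrt{2} \cdot 0 = \frac{17}{3} \cdot 0 = 0$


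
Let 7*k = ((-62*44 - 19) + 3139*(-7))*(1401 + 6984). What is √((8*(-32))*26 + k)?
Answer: 52*I*√536711/7 ≈ 5442.2*I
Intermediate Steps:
k = -207277200/7 (k = (((-62*44 - 19) + 3139*(-7))*(1401 + 6984))/7 = (((-2728 - 19) - 21973)*8385)/7 = ((-2747 - 21973)*8385)/7 = (-24720*8385)/7 = (⅐)*(-207277200) = -207277200/7 ≈ -2.9611e+7)
√((8*(-32))*26 + k) = √((8*(-32))*26 - 207277200/7) = √(-256*26 - 207277200/7) = √(-6656 - 207277200/7) = √(-207323792/7) = 52*I*√536711/7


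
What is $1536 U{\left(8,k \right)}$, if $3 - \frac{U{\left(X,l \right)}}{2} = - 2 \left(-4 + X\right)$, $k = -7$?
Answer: $33792$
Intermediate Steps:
$U{\left(X,l \right)} = -10 + 4 X$ ($U{\left(X,l \right)} = 6 - 2 \left(- 2 \left(-4 + X\right)\right) = 6 - 2 \left(8 - 2 X\right) = 6 + \left(-16 + 4 X\right) = -10 + 4 X$)
$1536 U{\left(8,k \right)} = 1536 \left(-10 + 4 \cdot 8\right) = 1536 \left(-10 + 32\right) = 1536 \cdot 22 = 33792$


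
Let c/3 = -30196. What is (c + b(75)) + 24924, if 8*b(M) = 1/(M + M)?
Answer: -78796799/1200 ≈ -65664.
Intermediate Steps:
c = -90588 (c = 3*(-30196) = -90588)
b(M) = 1/(16*M) (b(M) = 1/(8*(M + M)) = 1/(8*((2*M))) = (1/(2*M))/8 = 1/(16*M))
(c + b(75)) + 24924 = (-90588 + (1/16)/75) + 24924 = (-90588 + (1/16)*(1/75)) + 24924 = (-90588 + 1/1200) + 24924 = -108705599/1200 + 24924 = -78796799/1200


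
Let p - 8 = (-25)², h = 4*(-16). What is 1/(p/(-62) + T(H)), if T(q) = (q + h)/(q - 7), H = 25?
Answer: -93/1151 ≈ -0.080799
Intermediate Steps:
h = -64
p = 633 (p = 8 + (-25)² = 8 + 625 = 633)
T(q) = (-64 + q)/(-7 + q) (T(q) = (q - 64)/(q - 7) = (-64 + q)/(-7 + q))
1/(p/(-62) + T(H)) = 1/(633/(-62) + (-64 + 25)/(-7 + 25)) = 1/(633*(-1/62) - 39/18) = 1/(-633/62 + (1/18)*(-39)) = 1/(-633/62 - 13/6) = 1/(-1151/93) = -93/1151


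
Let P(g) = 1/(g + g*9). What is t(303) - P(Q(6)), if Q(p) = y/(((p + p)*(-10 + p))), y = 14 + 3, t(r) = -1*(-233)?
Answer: 19829/85 ≈ 233.28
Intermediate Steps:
t(r) = 233
y = 17
Q(p) = 17/(2*p*(-10 + p)) (Q(p) = 17/(((p + p)*(-10 + p))) = 17/(((2*p)*(-10 + p))) = 17/((2*p*(-10 + p))) = 17*(1/(2*p*(-10 + p))) = 17/(2*p*(-10 + p)))
P(g) = 1/(10*g) (P(g) = 1/(g + 9*g) = 1/(10*g))
t(303) - P(Q(6)) = 233 - 1/(10*((17/2)/(6*(-10 + 6)))) = 233 - 1/(10*((17/2)*(⅙)/(-4))) = 233 - 1/(10*((17/2)*(⅙)*(-¼))) = 233 - 1/(10*(-17/48)) = 233 - (-48)/(10*17) = 233 - 1*(-24/85) = 233 + 24/85 = 19829/85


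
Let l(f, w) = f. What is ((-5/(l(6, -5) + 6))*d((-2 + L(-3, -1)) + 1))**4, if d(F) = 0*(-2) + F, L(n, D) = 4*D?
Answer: 390625/20736 ≈ 18.838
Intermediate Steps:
d(F) = F (d(F) = 0 + F = F)
((-5/(l(6, -5) + 6))*d((-2 + L(-3, -1)) + 1))**4 = ((-5/(6 + 6))*((-2 + 4*(-1)) + 1))**4 = ((-5/12)*((-2 - 4) + 1))**4 = (((1/12)*(-5))*(-6 + 1))**4 = (-5/12*(-5))**4 = (25/12)**4 = 390625/20736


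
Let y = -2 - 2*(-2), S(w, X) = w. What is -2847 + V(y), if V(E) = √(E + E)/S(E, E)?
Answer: -2846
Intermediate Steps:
y = 2 (y = -2 + 4 = 2)
V(E) = √2/√E (V(E) = √(E + E)/E = √(2*E)/E = (√2*√E)/E = √2/√E)
-2847 + V(y) = -2847 + √2/√2 = -2847 + √2*(√2/2) = -2847 + 1 = -2846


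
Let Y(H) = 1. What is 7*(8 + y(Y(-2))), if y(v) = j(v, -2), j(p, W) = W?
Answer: 42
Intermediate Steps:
y(v) = -2
7*(8 + y(Y(-2))) = 7*(8 - 2) = 7*6 = 42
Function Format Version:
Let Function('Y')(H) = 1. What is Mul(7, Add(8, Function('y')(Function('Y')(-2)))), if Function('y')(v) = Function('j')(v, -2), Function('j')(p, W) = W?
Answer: 42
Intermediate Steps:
Function('y')(v) = -2
Mul(7, Add(8, Function('y')(Function('Y')(-2)))) = Mul(7, Add(8, -2)) = Mul(7, 6) = 42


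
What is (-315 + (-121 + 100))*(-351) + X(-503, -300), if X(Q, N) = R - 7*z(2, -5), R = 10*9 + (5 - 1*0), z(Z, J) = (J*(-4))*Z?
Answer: 117751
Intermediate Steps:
z(Z, J) = -4*J*Z (z(Z, J) = (-4*J)*Z = -4*J*Z)
R = 95 (R = 90 + (5 + 0) = 90 + 5 = 95)
X(Q, N) = -185 (X(Q, N) = 95 - 7*(-4*(-5)*2) = 95 - 7*40 = 95 - 1*280 = 95 - 280 = -185)
(-315 + (-121 + 100))*(-351) + X(-503, -300) = (-315 + (-121 + 100))*(-351) - 185 = (-315 - 21)*(-351) - 185 = -336*(-351) - 185 = 117936 - 185 = 117751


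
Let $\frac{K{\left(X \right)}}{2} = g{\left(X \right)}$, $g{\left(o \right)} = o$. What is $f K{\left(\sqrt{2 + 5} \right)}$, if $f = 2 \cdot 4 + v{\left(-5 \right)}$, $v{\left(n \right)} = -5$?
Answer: $6 \sqrt{7} \approx 15.875$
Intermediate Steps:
$K{\left(X \right)} = 2 X$
$f = 3$ ($f = 2 \cdot 4 - 5 = 8 - 5 = 3$)
$f K{\left(\sqrt{2 + 5} \right)} = 3 \cdot 2 \sqrt{2 + 5} = 3 \cdot 2 \sqrt{7} = 6 \sqrt{7}$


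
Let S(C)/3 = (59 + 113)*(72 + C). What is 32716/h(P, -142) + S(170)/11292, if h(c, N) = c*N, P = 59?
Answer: 28197856/3941849 ≈ 7.1535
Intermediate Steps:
S(C) = 37152 + 516*C (S(C) = 3*((59 + 113)*(72 + C)) = 3*(172*(72 + C)) = 3*(12384 + 172*C) = 37152 + 516*C)
h(c, N) = N*c
32716/h(P, -142) + S(170)/11292 = 32716/((-142*59)) + (37152 + 516*170)/11292 = 32716/(-8378) + (37152 + 87720)*(1/11292) = 32716*(-1/8378) + 124872*(1/11292) = -16358/4189 + 10406/941 = 28197856/3941849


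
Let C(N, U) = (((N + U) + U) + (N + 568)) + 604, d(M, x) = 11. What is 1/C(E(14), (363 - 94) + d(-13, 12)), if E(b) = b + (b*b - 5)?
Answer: 1/2142 ≈ 0.00046685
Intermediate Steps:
E(b) = -5 + b + b² (E(b) = b + (b² - 5) = b + (-5 + b²) = -5 + b + b²)
C(N, U) = 1172 + 2*N + 2*U (C(N, U) = ((N + 2*U) + (568 + N)) + 604 = (568 + 2*N + 2*U) + 604 = 1172 + 2*N + 2*U)
1/C(E(14), (363 - 94) + d(-13, 12)) = 1/(1172 + 2*(-5 + 14 + 14²) + 2*((363 - 94) + 11)) = 1/(1172 + 2*(-5 + 14 + 196) + 2*(269 + 11)) = 1/(1172 + 2*205 + 2*280) = 1/(1172 + 410 + 560) = 1/2142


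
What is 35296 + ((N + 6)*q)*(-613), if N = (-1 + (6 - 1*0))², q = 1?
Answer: 16293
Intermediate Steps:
N = 25 (N = (-1 + (6 + 0))² = (-1 + 6)² = 5² = 25)
35296 + ((N + 6)*q)*(-613) = 35296 + ((25 + 6)*1)*(-613) = 35296 + (31*1)*(-613) = 35296 + 31*(-613) = 35296 - 19003 = 16293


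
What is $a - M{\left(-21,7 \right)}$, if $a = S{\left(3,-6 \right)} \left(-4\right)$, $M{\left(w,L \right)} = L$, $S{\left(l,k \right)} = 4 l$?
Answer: $-55$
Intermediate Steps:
$a = -48$ ($a = 4 \cdot 3 \left(-4\right) = 12 \left(-4\right) = -48$)
$a - M{\left(-21,7 \right)} = -48 - 7 = -55$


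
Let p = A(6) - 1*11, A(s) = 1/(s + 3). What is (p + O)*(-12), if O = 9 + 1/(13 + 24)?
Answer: 2480/111 ≈ 22.342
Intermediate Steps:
O = 334/37 (O = 9 + 1/37 = 334/37 ≈ 9.0270)
A(s) = 1/(3 + s)
p = -98/9 (p = 1/(3 + 6) - 1*11 = 1/9 - 11 = ⅑ - 11 = -98/9 ≈ -10.889)
(p + O)*(-12) = (-98/9 + 334/37)*(-12) = -620/333*(-12) = 2480/111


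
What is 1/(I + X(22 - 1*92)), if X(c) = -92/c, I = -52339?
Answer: -35/1831819 ≈ -1.9107e-5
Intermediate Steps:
1/(I + X(22 - 1*92)) = 1/(-52339 - 92/(22 - 1*92)) = 1/(-52339 - 92/(22 - 92)) = 1/(-52339 - 92/(-70)) = 1/(-52339 - 92*(-1/70)) = 1/(-52339 + 46/35) = 1/(-1831819/35) = -35/1831819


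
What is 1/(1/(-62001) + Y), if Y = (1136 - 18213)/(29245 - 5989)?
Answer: -160210584/117646037 ≈ -1.3618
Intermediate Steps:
Y = -17077/23256 ≈ -0.73431
1/(1/(-62001) + Y) = 1/(1/(-62001) - 17077/23256) = 1/(-1/62001 - 17077/23256) = 1/(-117646037/160210584) = -160210584/117646037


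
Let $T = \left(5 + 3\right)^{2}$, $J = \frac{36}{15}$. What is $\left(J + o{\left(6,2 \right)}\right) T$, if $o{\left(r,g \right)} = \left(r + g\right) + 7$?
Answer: $\frac{5568}{5} \approx 1113.6$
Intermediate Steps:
$J = \frac{12}{5}$ ($J = 36 \cdot \frac{1}{15} = \frac{12}{5} \approx 2.4$)
$T = 64$ ($T = 8^{2} = 64$)
$o{\left(r,g \right)} = 7 + g + r$ ($o{\left(r,g \right)} = \left(g + r\right) + 7 = 7 + g + r$)
$\left(J + o{\left(6,2 \right)}\right) T = \left(\frac{12}{5} + \left(7 + 2 + 6\right)\right) 64 = \left(\frac{12}{5} + 15\right) 64 = \frac{87}{5} \cdot 64 = \frac{5568}{5}$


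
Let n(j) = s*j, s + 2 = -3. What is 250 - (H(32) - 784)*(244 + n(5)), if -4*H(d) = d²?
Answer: 228010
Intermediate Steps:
s = -5 (s = -2 - 3 = -5)
n(j) = -5*j
H(d) = -d²/4
250 - (H(32) - 784)*(244 + n(5)) = 250 - (-¼*32² - 784)*(244 - 5*5) = 250 - (-¼*1024 - 784)*(244 - 25) = 250 - (-256 - 784)*219 = 250 - (-1040)*219 = 250 - 1*(-227760) = 250 + 227760 = 228010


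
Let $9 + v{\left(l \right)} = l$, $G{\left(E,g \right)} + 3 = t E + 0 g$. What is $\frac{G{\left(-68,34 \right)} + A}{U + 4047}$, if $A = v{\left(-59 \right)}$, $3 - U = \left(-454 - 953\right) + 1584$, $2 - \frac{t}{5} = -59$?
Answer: $- \frac{6937}{1291} \approx -5.3734$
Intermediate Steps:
$t = 305$ ($t = 10 - -295 = 10 + 295 = 305$)
$G{\left(E,g \right)} = -3 + 305 E$ ($G{\left(E,g \right)} = -3 + \left(305 E + 0 g\right) = -3 + \left(305 E + 0\right) = -3 + 305 E$)
$U = -174$ ($U = 3 - \left(\left(-454 - 953\right) + 1584\right) = 3 - \left(-1407 + 1584\right) = 3 - 177 = -174$)
$v{\left(l \right)} = -9 + l$
$A = -68$ ($A = -9 - 59 = -68$)
$\frac{G{\left(-68,34 \right)} + A}{U + 4047} = \frac{\left(-3 + 305 \left(-68\right)\right) - 68}{-174 + 4047} = \frac{\left(-3 - 20740\right) - 68}{3873} = \left(-20743 - 68\right) \frac{1}{3873} = \left(-20811\right) \frac{1}{3873} = - \frac{6937}{1291}$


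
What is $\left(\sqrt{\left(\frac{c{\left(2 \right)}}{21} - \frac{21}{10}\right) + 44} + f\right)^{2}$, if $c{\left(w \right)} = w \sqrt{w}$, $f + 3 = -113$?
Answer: $\frac{\left(24360 - \sqrt{210} \sqrt{8799 + 20 \sqrt{2}}\right)^{2}}{44100} \approx 11994.0$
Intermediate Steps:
$f = -116$ ($f = -3 - 113 = -116$)
$c{\left(w \right)} = w^{\frac{3}{2}}$
$\left(\sqrt{\left(\frac{c{\left(2 \right)}}{21} - \frac{21}{10}\right) + 44} + f\right)^{2} = \left(\sqrt{\left(\frac{2^{\frac{3}{2}}}{21} - \frac{21}{10}\right) + 44} - 116\right)^{2} = \left(\sqrt{\left(2 \sqrt{2} \cdot \frac{1}{21} - \frac{21}{10}\right) + 44} - 116\right)^{2} = \left(\sqrt{\left(\frac{2 \sqrt{2}}{21} - \frac{21}{10}\right) + 44} - 116\right)^{2} = \left(\sqrt{\left(- \frac{21}{10} + \frac{2 \sqrt{2}}{21}\right) + 44} - 116\right)^{2} = \left(\sqrt{\frac{419}{10} + \frac{2 \sqrt{2}}{21}} - 116\right)^{2} = \left(-116 + \sqrt{\frac{419}{10} + \frac{2 \sqrt{2}}{21}}\right)^{2}$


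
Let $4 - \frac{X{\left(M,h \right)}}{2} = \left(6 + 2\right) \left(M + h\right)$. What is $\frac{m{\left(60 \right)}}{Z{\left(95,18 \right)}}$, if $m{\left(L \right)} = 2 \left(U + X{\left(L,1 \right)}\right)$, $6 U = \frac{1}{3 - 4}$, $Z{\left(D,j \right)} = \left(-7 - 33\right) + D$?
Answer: $- \frac{5809}{165} \approx -35.206$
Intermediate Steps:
$Z{\left(D,j \right)} = -40 + D$
$X{\left(M,h \right)} = 8 - 16 M - 16 h$ ($X{\left(M,h \right)} = 8 - 2 \left(6 + 2\right) \left(M + h\right) = 8 - 2 \cdot 8 \left(M + h\right) = 8 - 2 \left(8 M + 8 h\right) = 8 - \left(16 M + 16 h\right) = 8 - 16 M - 16 h$)
$U = - \frac{1}{6}$ ($U = \frac{1}{6 \left(3 - 4\right)} = \frac{1}{6 \left(-1\right)} = \frac{1}{6} \left(-1\right) = - \frac{1}{6} \approx -0.16667$)
$m{\left(L \right)} = - \frac{49}{3} - 32 L$ ($m{\left(L \right)} = 2 \left(- \frac{1}{6} - \left(8 + 16 L\right)\right) = 2 \left(- \frac{49}{6} - 16 L\right) = - \frac{49}{3} - 32 L$)
$\frac{m{\left(60 \right)}}{Z{\left(95,18 \right)}} = \frac{- \frac{49}{3} - 1920}{-40 + 95} = \frac{- \frac{49}{3} - 1920}{55} = \left(- \frac{5809}{3}\right) \frac{1}{55} = - \frac{5809}{165}$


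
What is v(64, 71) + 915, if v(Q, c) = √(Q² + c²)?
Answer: 915 + √9137 ≈ 1010.6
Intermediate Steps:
v(64, 71) + 915 = √(64² + 71²) + 915 = √(4096 + 5041) + 915 = √9137 + 915 = 915 + √9137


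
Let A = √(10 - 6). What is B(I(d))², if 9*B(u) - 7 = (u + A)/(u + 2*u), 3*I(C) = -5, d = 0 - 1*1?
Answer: 10816/18225 ≈ 0.59347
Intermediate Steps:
d = -1 (d = 0 - 1 = -1)
I(C) = -5/3 (I(C) = (⅓)*(-5) = -5/3)
A = 2 (A = √4 = 2)
B(u) = 7/9 + (2 + u)/(27*u) (B(u) = 7/9 + ((u + 2)/(u + 2*u))/9 = 7/9 + ((2 + u)/((3*u)))/9 = 7/9 + ((2 + u)*(1/(3*u)))/9 = 7/9 + ((2 + u)/(3*u))/9 = 7/9 + (2 + u)/(27*u))
B(I(d))² = (2*(1 + 11*(-5/3))/(27*(-5/3)))² = ((2/27)*(-⅗)*(1 - 55/3))² = ((2/27)*(-⅗)*(-52/3))² = (104/135)² = 10816/18225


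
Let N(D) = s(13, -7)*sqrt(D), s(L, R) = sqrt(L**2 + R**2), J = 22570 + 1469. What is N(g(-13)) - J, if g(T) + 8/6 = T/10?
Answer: -24039 + I*sqrt(129165)/15 ≈ -24039.0 + 23.96*I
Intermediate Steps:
J = 24039
g(T) = -4/3 + T/10
N(D) = sqrt(218)*sqrt(D) (N(D) = sqrt(13**2 + (-7)**2)*sqrt(D) = sqrt(169 + 49)*sqrt(D) = sqrt(218)*sqrt(D))
N(g(-13)) - J = sqrt(218)*sqrt(-4/3 + (1/10)*(-13)) - 1*24039 = sqrt(218)*sqrt(-4/3 - 13/10) - 24039 = sqrt(218)*sqrt(-79/30) - 24039 = sqrt(218)*(I*sqrt(2370)/30) - 24039 = I*sqrt(129165)/15 - 24039 = -24039 + I*sqrt(129165)/15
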